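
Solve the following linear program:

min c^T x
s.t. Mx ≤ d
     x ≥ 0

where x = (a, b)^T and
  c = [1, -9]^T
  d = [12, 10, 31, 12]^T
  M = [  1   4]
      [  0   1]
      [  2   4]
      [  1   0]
Each vertex is the intersection of two constraint boundaries that also satisfies all remaining constraints:
  a = 0 and b = 0 → (0, 0)
  a + 4b = 12 and a = 12 → (12, 0)
  a + 4b = 12 and a = 0 → (0, 3)

Evaluating z = a - 9b at each vertex:
  (0, 0): z = 0
  (12, 0): z = 12
  (0, 3): z = -27

The minimum is at (0, 3) with z = -27.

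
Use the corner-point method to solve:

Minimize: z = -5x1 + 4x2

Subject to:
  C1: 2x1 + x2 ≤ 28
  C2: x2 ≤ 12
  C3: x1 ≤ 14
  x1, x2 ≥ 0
Each vertex is the intersection of two constraint boundaries that also satisfies all remaining constraints:
  x1 = 0 and x2 = 0 → (0, 0)
  2x1 + x2 = 28 and x1 = 14 → (14, 0)
  2x1 + x2 = 28 and x2 = 12 → (8, 12)
  x2 = 12 and x1 = 0 → (0, 12)

Evaluating z = -5x1 + 4x2 at each vertex:
  (0, 0): z = 0
  (14, 0): z = -70
  (8, 12): z = 8
  (0, 12): z = 48

The minimum is at (14, 0) with z = -70.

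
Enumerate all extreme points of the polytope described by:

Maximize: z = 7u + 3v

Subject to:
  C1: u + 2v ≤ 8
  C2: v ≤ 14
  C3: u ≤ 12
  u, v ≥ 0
Each vertex is the intersection of two constraint boundaries that also satisfies all remaining constraints:
  u = 0 and v = 0 → (0, 0)
  u + 2v = 8 and v = 0 → (8, 0)
  u + 2v = 8 and u = 0 → (0, 4)

Vertices: (0, 0), (8, 0), (0, 4)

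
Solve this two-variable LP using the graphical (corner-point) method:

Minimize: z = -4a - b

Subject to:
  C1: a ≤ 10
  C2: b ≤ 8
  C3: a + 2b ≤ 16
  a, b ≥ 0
a = 10, b = 3, z = -43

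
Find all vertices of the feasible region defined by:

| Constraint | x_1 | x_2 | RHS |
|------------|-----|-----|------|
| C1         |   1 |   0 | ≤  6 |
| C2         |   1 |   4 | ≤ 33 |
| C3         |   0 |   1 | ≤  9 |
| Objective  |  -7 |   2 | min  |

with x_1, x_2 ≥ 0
Each vertex is the intersection of two constraint boundaries that also satisfies all remaining constraints:
  x_1 = 0 and x_2 = 0 → (0, 0)
  x_1 = 6 and x_2 = 0 → (6, 0)
  x_1 = 6 and x_1 + 4x_2 = 33 → (6, 6.75)
  x_1 + 4x_2 = 33 and x_1 = 0 → (0, 8.25)

Vertices: (0, 0), (6, 0), (6, 6.75), (0, 8.25)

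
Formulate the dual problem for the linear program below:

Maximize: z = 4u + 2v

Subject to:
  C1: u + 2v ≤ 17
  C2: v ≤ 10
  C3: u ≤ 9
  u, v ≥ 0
Minimize: z = 17y1 + 10y2 + 9y3

Subject to:
  C1: -y1 - y3 ≤ -4
  C2: -2y1 - y2 ≤ -2
  y1, y2, y3 ≥ 0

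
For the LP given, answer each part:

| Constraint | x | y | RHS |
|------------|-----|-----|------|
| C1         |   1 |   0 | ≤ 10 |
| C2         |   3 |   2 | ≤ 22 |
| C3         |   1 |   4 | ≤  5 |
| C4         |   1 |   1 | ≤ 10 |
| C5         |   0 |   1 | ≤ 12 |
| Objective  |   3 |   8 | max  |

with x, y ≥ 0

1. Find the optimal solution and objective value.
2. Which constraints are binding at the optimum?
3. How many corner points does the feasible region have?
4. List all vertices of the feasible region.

1. x = 5, y = 0, z = 15
2. C3, y ≥ 0
3. 3
4. (0, 0), (5, 0), (0, 1.25)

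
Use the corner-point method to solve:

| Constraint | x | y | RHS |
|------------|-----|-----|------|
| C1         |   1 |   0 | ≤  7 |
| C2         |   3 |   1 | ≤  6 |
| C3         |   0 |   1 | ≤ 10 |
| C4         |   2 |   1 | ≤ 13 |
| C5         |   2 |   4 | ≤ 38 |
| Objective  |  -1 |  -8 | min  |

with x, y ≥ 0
x = 0, y = 6, z = -48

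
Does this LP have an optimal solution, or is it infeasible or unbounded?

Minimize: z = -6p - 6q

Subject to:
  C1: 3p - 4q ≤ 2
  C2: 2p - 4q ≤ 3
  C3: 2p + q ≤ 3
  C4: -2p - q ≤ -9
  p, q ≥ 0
C3 requires 2p + q ≤ 3, while C4 (-2p - q ≤ -9) is equivalent to 2p + q ≥ 9. Together they would need 9 ≤ 2p + q ≤ 3, which is impossible since 9 > 3. No point satisfies all constraints.

The feasible region is empty; the LP is infeasible.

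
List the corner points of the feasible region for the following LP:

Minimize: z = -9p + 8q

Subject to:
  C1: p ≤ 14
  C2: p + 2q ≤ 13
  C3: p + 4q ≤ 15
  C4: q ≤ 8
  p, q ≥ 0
Each vertex is the intersection of two constraint boundaries that also satisfies all remaining constraints:
  p = 0 and q = 0 → (0, 0)
  p + 2q = 13 and q = 0 → (13, 0)
  p + 2q = 13 and p + 4q = 15 → (11, 1)
  p + 4q = 15 and p = 0 → (0, 3.75)

Vertices: (0, 0), (13, 0), (11, 1), (0, 3.75)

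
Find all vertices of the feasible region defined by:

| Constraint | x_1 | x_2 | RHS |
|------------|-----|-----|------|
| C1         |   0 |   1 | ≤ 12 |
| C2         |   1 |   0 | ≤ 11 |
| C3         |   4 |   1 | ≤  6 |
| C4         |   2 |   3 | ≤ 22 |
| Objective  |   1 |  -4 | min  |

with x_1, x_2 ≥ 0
Each vertex is the intersection of two constraint boundaries that also satisfies all remaining constraints:
  x_1 = 0 and x_2 = 0 → (0, 0)
  4x_1 + x_2 = 6 and x_2 = 0 → (1.5, 0)
  4x_1 + x_2 = 6 and x_1 = 0 → (0, 6)

Vertices: (0, 0), (1.5, 0), (0, 6)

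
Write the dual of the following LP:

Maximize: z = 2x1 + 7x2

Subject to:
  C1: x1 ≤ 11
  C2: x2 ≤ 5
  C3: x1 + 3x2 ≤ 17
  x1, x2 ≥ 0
Minimize: z = 11y1 + 5y2 + 17y3

Subject to:
  C1: -y1 - y3 ≤ -2
  C2: -y2 - 3y3 ≤ -7
  y1, y2, y3 ≥ 0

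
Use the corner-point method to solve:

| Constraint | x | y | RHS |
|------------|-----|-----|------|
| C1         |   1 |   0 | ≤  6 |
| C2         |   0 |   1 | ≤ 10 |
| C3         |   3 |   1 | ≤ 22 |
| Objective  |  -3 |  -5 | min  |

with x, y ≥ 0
Each vertex is the intersection of two constraint boundaries that also satisfies all remaining constraints:
  x = 0 and y = 0 → (0, 0)
  x = 6 and y = 0 → (6, 0)
  x = 6 and 3x + y = 22 → (6, 4)
  y = 10 and 3x + y = 22 → (4, 10)
  y = 10 and x = 0 → (0, 10)

Evaluating z = -3x - 5y at each vertex:
  (0, 0): z = 0
  (6, 0): z = -18
  (6, 4): z = -38
  (4, 10): z = -62
  (0, 10): z = -50

The minimum is at (4, 10) with z = -62.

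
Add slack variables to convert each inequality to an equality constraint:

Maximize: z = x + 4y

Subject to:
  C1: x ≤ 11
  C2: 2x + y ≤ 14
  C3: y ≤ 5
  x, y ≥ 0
max z = x + 4y

s.t.
  x + s1 = 11
  2x + y + s2 = 14
  y + s3 = 5
  x, y, s1, s2, s3 ≥ 0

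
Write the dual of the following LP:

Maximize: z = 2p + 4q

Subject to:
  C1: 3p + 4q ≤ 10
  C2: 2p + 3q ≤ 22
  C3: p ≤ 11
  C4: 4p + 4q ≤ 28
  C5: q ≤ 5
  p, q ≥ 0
Minimize: z = 10y1 + 22y2 + 11y3 + 28y4 + 5y5

Subject to:
  C1: -3y1 - 2y2 - y3 - 4y4 ≤ -2
  C2: -4y1 - 3y2 - 4y4 - y5 ≤ -4
  y1, y2, y3, y4, y5 ≥ 0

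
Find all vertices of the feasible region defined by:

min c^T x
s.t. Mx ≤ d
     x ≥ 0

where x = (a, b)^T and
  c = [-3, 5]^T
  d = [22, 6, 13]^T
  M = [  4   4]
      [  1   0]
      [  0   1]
Each vertex is the intersection of two constraint boundaries that also satisfies all remaining constraints:
  a = 0 and b = 0 → (0, 0)
  4a + 4b = 22 and b = 0 → (5.5, 0)
  4a + 4b = 22 and a = 0 → (0, 5.5)

Vertices: (0, 0), (5.5, 0), (0, 5.5)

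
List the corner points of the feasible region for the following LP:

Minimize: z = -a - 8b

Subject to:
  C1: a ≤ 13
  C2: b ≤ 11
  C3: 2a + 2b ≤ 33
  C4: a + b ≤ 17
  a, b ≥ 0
Each vertex is the intersection of two constraint boundaries that also satisfies all remaining constraints:
  a = 0 and b = 0 → (0, 0)
  a = 13 and b = 0 → (13, 0)
  a = 13 and 2a + 2b = 33 → (13, 3.5)
  b = 11 and 2a + 2b = 33 → (5.5, 11)
  b = 11 and a = 0 → (0, 11)

Vertices: (0, 0), (13, 0), (13, 3.5), (5.5, 11), (0, 11)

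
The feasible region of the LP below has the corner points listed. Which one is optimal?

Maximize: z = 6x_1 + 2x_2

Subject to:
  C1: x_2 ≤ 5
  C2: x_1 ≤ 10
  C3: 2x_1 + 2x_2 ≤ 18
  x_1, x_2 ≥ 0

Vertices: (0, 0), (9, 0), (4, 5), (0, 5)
Evaluating z = 6x_1 + 2x_2 at each vertex:
  (0, 0): z = 0
  (9, 0): z = 54
  (4, 5): z = 34
  (0, 5): z = 10

The largest value is z = 54, attained at (9, 0).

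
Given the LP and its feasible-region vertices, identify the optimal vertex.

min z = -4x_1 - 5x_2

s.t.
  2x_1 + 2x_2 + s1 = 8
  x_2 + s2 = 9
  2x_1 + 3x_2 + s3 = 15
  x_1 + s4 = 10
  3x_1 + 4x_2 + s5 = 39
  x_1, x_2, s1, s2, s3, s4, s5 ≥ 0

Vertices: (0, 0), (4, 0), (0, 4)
Evaluating z = -4x_1 - 5x_2 at each vertex:
  (0, 0): z = 0
  (4, 0): z = -16
  (0, 4): z = -20

The smallest value is z = -20, attained at (0, 4).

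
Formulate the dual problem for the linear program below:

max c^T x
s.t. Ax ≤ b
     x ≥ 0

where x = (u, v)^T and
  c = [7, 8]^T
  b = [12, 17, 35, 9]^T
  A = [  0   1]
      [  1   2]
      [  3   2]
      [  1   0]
Minimize: z = 12y1 + 17y2 + 35y3 + 9y4

Subject to:
  C1: -y2 - 3y3 - y4 ≤ -7
  C2: -y1 - 2y2 - 2y3 ≤ -8
  y1, y2, y3, y4 ≥ 0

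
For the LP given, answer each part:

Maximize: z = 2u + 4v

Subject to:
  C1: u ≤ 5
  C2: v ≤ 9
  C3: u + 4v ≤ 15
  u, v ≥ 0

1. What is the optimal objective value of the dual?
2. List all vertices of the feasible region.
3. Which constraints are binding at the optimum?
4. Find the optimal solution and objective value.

1. 20 (by strong duality, equal to the primal optimum)
2. (0, 0), (5, 0), (5, 2.5), (0, 3.75)
3. C1, C3
4. u = 5, v = 2.5, z = 20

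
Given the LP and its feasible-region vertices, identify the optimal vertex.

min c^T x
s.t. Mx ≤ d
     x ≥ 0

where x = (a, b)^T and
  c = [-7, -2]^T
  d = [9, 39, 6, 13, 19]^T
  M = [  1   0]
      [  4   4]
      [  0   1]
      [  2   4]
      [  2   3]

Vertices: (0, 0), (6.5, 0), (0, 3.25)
Evaluating z = -7a - 2b at each vertex:
  (0, 0): z = 0
  (6.5, 0): z = -45.5
  (0, 3.25): z = -6.5

The smallest value is z = -45.5, attained at (6.5, 0).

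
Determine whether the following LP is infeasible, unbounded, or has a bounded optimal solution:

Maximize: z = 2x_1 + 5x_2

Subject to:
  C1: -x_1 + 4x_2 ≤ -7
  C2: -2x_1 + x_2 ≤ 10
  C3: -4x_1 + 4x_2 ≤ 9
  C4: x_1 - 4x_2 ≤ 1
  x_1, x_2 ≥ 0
C4 requires x_1 - 4x_2 ≤ 1, while C1 (-x_1 + 4x_2 ≤ -7) is equivalent to x_1 - 4x_2 ≥ 7. Together they would need 7 ≤ x_1 - 4x_2 ≤ 1, which is impossible since 7 > 1. No point satisfies all constraints.

The feasible region is empty; the LP is infeasible.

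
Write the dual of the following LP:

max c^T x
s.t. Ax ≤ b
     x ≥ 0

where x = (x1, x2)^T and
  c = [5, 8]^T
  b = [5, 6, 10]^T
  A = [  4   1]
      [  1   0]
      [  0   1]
Minimize: z = 5y1 + 6y2 + 10y3

Subject to:
  C1: -4y1 - y2 ≤ -5
  C2: -y1 - y3 ≤ -8
  y1, y2, y3 ≥ 0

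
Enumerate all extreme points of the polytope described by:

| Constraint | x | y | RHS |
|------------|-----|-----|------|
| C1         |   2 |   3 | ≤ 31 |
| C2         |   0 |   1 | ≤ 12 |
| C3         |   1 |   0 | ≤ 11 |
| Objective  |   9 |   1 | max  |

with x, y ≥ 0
Each vertex is the intersection of two constraint boundaries that also satisfies all remaining constraints:
  x = 0 and y = 0 → (0, 0)
  x = 11 and y = 0 → (11, 0)
  2x + 3y = 31 and x = 11 → (11, 3)
  2x + 3y = 31 and x = 0 → (0, 10.33)

Vertices: (0, 0), (11, 0), (11, 3), (0, 10.33)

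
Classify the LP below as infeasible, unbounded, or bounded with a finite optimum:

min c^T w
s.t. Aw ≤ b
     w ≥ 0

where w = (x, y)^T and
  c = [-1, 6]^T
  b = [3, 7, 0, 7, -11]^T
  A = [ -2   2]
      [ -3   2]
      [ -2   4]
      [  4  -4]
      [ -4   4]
One constraint requires 4x - 4y ≤ 7, while the constraint -4x + 4y ≤ -11 is equivalent to 4x - 4y ≥ 11. Together they would need 11 ≤ 4x - 4y ≤ 7, which is impossible since 11 > 7. No point satisfies all constraints.

The feasible region is empty; the LP is infeasible.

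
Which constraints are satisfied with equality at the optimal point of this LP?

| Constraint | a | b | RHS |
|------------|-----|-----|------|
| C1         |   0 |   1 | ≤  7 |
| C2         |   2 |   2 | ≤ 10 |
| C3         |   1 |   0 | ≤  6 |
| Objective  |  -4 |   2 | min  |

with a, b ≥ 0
Optimal: a = 5, b = 0
Binding: C2, b ≥ 0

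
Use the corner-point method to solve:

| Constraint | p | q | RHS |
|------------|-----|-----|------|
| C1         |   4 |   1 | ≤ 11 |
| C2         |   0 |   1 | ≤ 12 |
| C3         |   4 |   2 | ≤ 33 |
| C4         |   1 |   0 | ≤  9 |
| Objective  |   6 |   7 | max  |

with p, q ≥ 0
Each vertex is the intersection of two constraint boundaries that also satisfies all remaining constraints:
  p = 0 and q = 0 → (0, 0)
  4p + q = 11 and q = 0 → (2.75, 0)
  4p + q = 11 and p = 0 → (0, 11)

Evaluating z = 6p + 7q at each vertex:
  (0, 0): z = 0
  (2.75, 0): z = 16.5
  (0, 11): z = 77

The maximum is at (0, 11) with z = 77.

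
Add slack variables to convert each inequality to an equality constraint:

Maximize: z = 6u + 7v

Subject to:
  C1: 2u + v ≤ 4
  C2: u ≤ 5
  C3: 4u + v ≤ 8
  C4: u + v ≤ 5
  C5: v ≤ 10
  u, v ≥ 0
max z = 6u + 7v

s.t.
  2u + v + s1 = 4
  u + s2 = 5
  4u + v + s3 = 8
  u + v + s4 = 5
  v + s5 = 10
  u, v, s1, s2, s3, s4, s5 ≥ 0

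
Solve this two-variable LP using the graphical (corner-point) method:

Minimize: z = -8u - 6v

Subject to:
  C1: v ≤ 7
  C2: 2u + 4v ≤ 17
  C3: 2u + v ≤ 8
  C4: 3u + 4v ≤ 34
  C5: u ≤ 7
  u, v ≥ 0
u = 2.5, v = 3, z = -38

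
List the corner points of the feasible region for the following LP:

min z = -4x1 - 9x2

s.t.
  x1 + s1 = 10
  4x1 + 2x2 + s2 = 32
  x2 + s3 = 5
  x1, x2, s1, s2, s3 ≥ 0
Each vertex is the intersection of two constraint boundaries that also satisfies all remaining constraints:
  x1 = 0 and x2 = 0 → (0, 0)
  4x1 + 2x2 = 32 and x2 = 0 → (8, 0)
  4x1 + 2x2 = 32 and x2 = 5 → (5.5, 5)
  x2 = 5 and x1 = 0 → (0, 5)

Vertices: (0, 0), (8, 0), (5.5, 5), (0, 5)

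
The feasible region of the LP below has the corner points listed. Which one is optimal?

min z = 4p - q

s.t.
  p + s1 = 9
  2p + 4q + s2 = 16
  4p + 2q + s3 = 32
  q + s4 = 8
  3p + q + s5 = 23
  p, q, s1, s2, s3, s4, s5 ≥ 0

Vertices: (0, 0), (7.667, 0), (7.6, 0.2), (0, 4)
(0, 4) with z = -4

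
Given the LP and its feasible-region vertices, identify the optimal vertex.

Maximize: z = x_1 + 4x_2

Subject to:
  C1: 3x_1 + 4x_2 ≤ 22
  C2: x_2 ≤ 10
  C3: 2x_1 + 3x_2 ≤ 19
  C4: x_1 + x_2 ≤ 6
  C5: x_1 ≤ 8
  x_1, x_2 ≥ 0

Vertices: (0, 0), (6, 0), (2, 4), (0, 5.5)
Evaluating z = x_1 + 4x_2 at each vertex:
  (0, 0): z = 0
  (6, 0): z = 6
  (2, 4): z = 18
  (0, 5.5): z = 22

The largest value is z = 22, attained at (0, 5.5).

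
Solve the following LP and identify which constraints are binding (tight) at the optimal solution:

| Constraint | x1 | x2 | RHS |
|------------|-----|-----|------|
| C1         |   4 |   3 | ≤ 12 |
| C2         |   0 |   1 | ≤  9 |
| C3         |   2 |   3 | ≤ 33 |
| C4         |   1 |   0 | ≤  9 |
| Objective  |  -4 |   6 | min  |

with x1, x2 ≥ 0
Optimal: x1 = 3, x2 = 0
Slack at optimum:
  C1: slack = 0 (binding)
  C2: slack = 9
  C3: slack = 27
  C4: slack = 6
  x1 ≥ 0: x1 = 3
  x2 ≥ 0: x2 = 0 (binding)
Binding constraints: C1, x2 ≥ 0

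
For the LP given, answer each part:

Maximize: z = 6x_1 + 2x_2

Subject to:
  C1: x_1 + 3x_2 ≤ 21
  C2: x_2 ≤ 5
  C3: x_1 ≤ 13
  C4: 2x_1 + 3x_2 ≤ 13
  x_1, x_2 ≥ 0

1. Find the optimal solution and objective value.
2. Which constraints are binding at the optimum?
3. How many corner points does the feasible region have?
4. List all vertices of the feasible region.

1. x_1 = 6.5, x_2 = 0, z = 39
2. C4, x_2 ≥ 0
3. 3
4. (0, 0), (6.5, 0), (0, 4.333)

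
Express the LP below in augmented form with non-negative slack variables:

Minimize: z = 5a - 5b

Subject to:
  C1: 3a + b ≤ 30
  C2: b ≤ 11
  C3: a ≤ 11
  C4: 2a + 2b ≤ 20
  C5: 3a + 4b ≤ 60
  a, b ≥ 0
min z = 5a - 5b

s.t.
  3a + b + s1 = 30
  b + s2 = 11
  a + s3 = 11
  2a + 2b + s4 = 20
  3a + 4b + s5 = 60
  a, b, s1, s2, s3, s4, s5 ≥ 0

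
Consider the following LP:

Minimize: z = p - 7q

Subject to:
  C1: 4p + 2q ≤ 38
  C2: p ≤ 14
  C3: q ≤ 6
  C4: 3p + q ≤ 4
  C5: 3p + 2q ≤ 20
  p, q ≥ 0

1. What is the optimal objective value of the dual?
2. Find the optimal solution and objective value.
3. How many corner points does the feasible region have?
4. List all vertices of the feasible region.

1. -28 (by strong duality, equal to the primal optimum)
2. p = 0, q = 4, z = -28
3. 3
4. (0, 0), (1.333, 0), (0, 4)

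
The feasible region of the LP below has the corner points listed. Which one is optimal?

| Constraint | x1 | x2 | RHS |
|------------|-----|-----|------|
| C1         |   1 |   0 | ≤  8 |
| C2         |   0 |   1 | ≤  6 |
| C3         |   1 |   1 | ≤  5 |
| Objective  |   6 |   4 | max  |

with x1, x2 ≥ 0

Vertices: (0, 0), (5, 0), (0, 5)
(5, 0) with z = 30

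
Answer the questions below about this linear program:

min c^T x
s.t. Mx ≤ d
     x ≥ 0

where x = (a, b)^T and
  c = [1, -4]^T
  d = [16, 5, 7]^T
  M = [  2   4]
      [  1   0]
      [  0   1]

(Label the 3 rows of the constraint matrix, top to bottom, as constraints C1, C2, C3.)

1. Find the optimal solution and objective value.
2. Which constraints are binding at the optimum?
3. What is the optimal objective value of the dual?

1. a = 0, b = 4, z = -16
2. C1, a ≥ 0
3. -16 (by strong duality, equal to the primal optimum)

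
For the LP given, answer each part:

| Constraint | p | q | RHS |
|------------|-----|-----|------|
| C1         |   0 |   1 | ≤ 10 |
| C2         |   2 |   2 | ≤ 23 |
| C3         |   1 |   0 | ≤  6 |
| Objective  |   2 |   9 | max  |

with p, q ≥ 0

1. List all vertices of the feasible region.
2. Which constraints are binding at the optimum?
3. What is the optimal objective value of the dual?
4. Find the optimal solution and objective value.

1. (0, 0), (6, 0), (6, 5.5), (1.5, 10), (0, 10)
2. C1, C2
3. 93 (by strong duality, equal to the primal optimum)
4. p = 1.5, q = 10, z = 93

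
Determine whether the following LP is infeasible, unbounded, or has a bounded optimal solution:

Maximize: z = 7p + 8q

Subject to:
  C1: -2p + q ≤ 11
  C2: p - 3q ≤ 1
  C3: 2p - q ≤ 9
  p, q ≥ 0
Feasible point: (0, 0) satisfies every constraint, so the LP is feasible.
Direction d = (1, 2): for each constraint row a, a·d ≤ 0 —
  (-2)(1) + (1)(2) = 0 ≤ 0
  (1)(1) + (-3)(2) = -5 ≤ 0
  (2)(1) + (-1)(2) = 0 ≤ 0
and d ≥ 0, so (0, 0) + t·d stays feasible for every t ≥ 0. Along this ray z = 7p + 8q changes by 23 per unit t, so z → +∞.

Unbounded: there is a feasible ray along which z → +∞.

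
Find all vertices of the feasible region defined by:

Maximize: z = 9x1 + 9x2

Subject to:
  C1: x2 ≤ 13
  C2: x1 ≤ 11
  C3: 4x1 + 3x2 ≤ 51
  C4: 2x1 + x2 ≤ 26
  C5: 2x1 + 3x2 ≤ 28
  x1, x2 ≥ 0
Each vertex is the intersection of two constraint boundaries that also satisfies all remaining constraints:
  x1 = 0 and x2 = 0 → (0, 0)
  x1 = 11 and x2 = 0 → (11, 0)
  x1 = 11 and 2x1 + 3x2 = 28 → (11, 2)
  2x1 + 3x2 = 28 and x1 = 0 → (0, 9.333)

Vertices: (0, 0), (11, 0), (11, 2), (0, 9.333)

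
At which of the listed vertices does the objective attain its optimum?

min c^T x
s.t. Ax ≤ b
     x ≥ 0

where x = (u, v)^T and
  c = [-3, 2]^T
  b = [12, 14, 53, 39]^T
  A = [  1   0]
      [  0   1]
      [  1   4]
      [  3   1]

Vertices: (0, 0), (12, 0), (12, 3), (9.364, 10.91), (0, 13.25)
(12, 0) with z = -36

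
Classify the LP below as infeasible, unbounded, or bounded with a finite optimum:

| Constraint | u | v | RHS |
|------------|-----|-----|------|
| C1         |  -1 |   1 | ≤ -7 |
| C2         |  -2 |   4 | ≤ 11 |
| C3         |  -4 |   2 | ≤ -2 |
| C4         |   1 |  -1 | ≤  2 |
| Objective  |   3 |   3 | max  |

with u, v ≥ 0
C4 requires u - v ≤ 2, while C1 (-u + v ≤ -7) is equivalent to u - v ≥ 7. Together they would need 7 ≤ u - v ≤ 2, which is impossible since 7 > 2. No point satisfies all constraints.

Infeasible — the constraint set is empty.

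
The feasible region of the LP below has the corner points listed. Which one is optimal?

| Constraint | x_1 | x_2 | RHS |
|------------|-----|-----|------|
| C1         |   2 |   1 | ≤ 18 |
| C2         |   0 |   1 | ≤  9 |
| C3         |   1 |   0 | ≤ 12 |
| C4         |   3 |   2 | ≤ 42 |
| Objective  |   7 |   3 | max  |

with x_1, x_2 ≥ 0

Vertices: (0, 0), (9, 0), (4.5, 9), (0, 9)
Evaluating z = 7x_1 + 3x_2 at each vertex:
  (0, 0): z = 0
  (9, 0): z = 63
  (4.5, 9): z = 58.5
  (0, 9): z = 27

The largest value is z = 63, attained at (9, 0).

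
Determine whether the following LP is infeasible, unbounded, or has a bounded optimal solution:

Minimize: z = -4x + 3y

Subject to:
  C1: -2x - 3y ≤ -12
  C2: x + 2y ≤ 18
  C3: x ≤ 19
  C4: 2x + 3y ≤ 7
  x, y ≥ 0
C4 requires 2x + 3y ≤ 7, while C1 (-2x - 3y ≤ -12) is equivalent to 2x + 3y ≥ 12. Together they would need 12 ≤ 2x + 3y ≤ 7, which is impossible since 12 > 7. No point satisfies all constraints.

The feasible region is empty; the LP is infeasible.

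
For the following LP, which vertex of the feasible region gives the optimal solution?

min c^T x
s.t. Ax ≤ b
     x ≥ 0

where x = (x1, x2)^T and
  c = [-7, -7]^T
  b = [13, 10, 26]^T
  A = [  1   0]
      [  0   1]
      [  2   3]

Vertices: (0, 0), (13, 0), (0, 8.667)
Evaluating z = -7x1 - 7x2 at each vertex:
  (0, 0): z = 0
  (13, 0): z = -91
  (0, 8.667): z = -60.67

The smallest value is z = -91, attained at (13, 0).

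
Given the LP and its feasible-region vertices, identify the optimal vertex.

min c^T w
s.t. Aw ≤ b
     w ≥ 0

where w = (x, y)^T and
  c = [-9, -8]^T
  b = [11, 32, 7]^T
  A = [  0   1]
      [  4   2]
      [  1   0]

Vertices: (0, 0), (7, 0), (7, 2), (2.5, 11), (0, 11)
Evaluating z = -9x - 8y at each vertex:
  (0, 0): z = 0
  (7, 0): z = -63
  (7, 2): z = -79
  (2.5, 11): z = -110.5
  (0, 11): z = -88

The smallest value is z = -110.5, attained at (2.5, 11).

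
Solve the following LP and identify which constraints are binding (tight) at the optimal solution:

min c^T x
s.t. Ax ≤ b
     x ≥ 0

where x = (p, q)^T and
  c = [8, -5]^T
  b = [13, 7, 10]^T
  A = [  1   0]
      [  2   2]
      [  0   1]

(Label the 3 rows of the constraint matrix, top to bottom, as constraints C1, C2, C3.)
Optimal: p = 0, q = 3.5
Binding: C2, p ≥ 0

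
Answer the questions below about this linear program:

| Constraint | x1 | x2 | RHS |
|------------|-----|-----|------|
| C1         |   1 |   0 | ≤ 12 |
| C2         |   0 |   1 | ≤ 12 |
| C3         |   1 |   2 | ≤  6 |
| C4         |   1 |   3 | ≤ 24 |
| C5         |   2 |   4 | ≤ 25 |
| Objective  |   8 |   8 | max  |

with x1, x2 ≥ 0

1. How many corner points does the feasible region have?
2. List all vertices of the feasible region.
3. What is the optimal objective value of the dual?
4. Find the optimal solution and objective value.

1. 3
2. (0, 0), (6, 0), (0, 3)
3. 48 (by strong duality, equal to the primal optimum)
4. x1 = 6, x2 = 0, z = 48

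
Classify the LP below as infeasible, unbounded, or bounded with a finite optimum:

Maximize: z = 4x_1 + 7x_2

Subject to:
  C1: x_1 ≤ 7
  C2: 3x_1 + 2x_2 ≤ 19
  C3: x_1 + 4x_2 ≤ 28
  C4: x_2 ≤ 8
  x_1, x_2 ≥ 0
The point (2, 6.5) satisfies every constraint, so the LP is feasible; the constraints give x_1 ≤ 7 and x_2 ≤ 8, which with x_1, x_2 ≥ 0 keep the feasible region inside a bounded box. A feasible, bounded LP attains a finite optimum at a vertex.

Evaluating z = 4x_1 + 7x_2 at each vertex:
  (0, 0): z = 0
  (6.333, 0): z = 25.33
  (2, 6.5): z = 53.5
  (0, 7): z = 49

The LP has an optimal solution: (2, 6.5) with z = 53.5.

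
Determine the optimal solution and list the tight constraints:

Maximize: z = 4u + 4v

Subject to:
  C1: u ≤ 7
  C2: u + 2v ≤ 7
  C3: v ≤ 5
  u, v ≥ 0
Optimal: u = 7, v = 0
Slack at optimum:
  C1: slack = 0 (binding)
  C2: slack = 0 (binding)
  C3: slack = 5
  u ≥ 0: u = 7
  v ≥ 0: v = 0 (binding)
Binding constraints: C1, C2, v ≥ 0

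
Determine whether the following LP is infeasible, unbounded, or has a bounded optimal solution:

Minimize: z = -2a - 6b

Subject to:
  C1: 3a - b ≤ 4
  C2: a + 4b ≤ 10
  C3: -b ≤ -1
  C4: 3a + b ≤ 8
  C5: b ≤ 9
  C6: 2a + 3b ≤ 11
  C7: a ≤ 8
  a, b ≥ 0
The point (2, 2) satisfies every constraint, so the LP is feasible; the constraints give a ≤ 8 and b ≤ 9, which with a, b ≥ 0 keep the feasible region inside a bounded box. A feasible, bounded LP attains a finite optimum at a vertex.

Evaluating z = -2a - 6b at each vertex:
  (0, 1): z = -6
  (1.667, 1): z = -9.333
  (2, 2): z = -16
  (0, 2.5): z = -15

The LP has an optimal solution: (2, 2) with z = -16.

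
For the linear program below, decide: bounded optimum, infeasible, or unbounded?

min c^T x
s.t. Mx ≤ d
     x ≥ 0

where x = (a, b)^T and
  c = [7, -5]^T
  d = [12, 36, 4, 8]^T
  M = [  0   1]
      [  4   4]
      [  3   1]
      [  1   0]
The point (0, 4) satisfies every constraint, so the LP is feasible; the constraints give a ≤ 8 and b ≤ 12, which with a, b ≥ 0 keep the feasible region inside a bounded box. A feasible, bounded LP attains a finite optimum at a vertex.

Evaluating z = 7a - 5b at each vertex:
  (0, 0): z = 0
  (1.333, 0): z = 9.333
  (0, 4): z = -20

Feasible with finite optimum z* = -20 at (0, 4).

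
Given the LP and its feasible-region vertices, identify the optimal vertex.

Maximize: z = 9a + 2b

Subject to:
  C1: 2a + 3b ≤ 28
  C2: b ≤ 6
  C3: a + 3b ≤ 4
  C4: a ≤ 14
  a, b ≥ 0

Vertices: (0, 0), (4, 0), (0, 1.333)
Evaluating z = 9a + 2b at each vertex:
  (0, 0): z = 0
  (4, 0): z = 36
  (0, 1.333): z = 2.667

The largest value is z = 36, attained at (4, 0).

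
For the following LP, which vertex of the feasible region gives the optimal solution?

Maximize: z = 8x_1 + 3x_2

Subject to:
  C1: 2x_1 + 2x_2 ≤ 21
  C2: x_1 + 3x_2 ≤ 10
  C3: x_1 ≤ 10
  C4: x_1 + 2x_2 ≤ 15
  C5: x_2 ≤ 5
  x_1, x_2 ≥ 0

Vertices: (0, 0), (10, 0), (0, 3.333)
(10, 0) with z = 80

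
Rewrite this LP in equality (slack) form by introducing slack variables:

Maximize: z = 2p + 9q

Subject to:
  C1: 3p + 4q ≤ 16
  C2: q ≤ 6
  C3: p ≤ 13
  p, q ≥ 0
max z = 2p + 9q

s.t.
  3p + 4q + s1 = 16
  q + s2 = 6
  p + s3 = 13
  p, q, s1, s2, s3 ≥ 0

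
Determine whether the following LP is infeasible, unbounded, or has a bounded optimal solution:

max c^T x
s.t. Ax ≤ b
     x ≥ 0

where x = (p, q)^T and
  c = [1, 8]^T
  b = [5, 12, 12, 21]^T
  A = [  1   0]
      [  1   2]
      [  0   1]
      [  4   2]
The point (0, 6) satisfies every constraint, so the LP is feasible; the constraints give p ≤ 5 and q ≤ 12, which with p, q ≥ 0 keep the feasible region inside a bounded box. A feasible, bounded LP attains a finite optimum at a vertex.

Evaluating z = p + 8q at each vertex:
  (0, 0): z = 0
  (5, 0): z = 5
  (5, 0.5): z = 9
  (3, 4.5): z = 39
  (0, 6): z = 48

The LP has an optimal solution: (0, 6) with z = 48.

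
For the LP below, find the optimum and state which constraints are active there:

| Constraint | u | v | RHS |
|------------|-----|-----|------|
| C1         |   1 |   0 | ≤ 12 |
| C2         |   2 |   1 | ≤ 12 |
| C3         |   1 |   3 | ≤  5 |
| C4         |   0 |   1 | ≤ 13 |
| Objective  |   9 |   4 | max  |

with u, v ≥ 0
Optimal: u = 5, v = 0
Binding: C3, v ≥ 0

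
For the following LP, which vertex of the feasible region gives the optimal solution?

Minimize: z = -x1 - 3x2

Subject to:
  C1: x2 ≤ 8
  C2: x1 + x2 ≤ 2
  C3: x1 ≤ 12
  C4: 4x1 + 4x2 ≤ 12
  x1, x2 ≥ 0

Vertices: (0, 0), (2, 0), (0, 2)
Evaluating z = -x1 - 3x2 at each vertex:
  (0, 0): z = 0
  (2, 0): z = -2
  (0, 2): z = -6

The smallest value is z = -6, attained at (0, 2).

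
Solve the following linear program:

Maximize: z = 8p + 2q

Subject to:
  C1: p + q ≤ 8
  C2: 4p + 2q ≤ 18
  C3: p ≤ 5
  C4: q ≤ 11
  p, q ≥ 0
Each vertex is the intersection of two constraint boundaries that also satisfies all remaining constraints:
  p = 0 and q = 0 → (0, 0)
  4p + 2q = 18 and q = 0 → (4.5, 0)
  p + q = 8 and 4p + 2q = 18 → (1, 7)
  p + q = 8 and p = 0 → (0, 8)

Evaluating z = 8p + 2q at each vertex:
  (0, 0): z = 0
  (4.5, 0): z = 36
  (1, 7): z = 22
  (0, 8): z = 16

The maximum is at (4.5, 0) with z = 36.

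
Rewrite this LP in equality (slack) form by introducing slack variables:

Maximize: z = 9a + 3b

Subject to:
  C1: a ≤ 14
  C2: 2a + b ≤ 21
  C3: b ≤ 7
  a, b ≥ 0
max z = 9a + 3b

s.t.
  a + s1 = 14
  2a + b + s2 = 21
  b + s3 = 7
  a, b, s1, s2, s3 ≥ 0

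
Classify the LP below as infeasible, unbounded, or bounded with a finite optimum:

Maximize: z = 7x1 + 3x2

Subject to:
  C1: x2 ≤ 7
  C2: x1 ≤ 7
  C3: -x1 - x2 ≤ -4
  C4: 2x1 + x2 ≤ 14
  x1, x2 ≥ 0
The point (7, 0) satisfies every constraint, so the LP is feasible; the constraints give x1 ≤ 7 and x2 ≤ 7, which with x1, x2 ≥ 0 keep the feasible region inside a bounded box. A feasible, bounded LP attains a finite optimum at a vertex.

Bounded optimum: z* = 49 at (7, 0).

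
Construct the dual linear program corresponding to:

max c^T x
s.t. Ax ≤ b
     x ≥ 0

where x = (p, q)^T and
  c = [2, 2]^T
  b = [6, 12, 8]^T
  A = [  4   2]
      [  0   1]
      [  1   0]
Minimize: z = 6y1 + 12y2 + 8y3

Subject to:
  C1: -4y1 - y3 ≤ -2
  C2: -2y1 - y2 ≤ -2
  y1, y2, y3 ≥ 0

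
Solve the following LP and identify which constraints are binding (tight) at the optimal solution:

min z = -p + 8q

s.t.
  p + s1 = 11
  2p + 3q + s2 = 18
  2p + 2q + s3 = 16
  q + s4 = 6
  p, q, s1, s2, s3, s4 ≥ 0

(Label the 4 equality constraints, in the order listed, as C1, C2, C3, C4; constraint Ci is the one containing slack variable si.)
Optimal: p = 8, q = 0
Slack at optimum:
  C1: slack = 3
  C2: slack = 2
  C3: slack = 0 (binding)
  C4: slack = 6
  p ≥ 0: p = 8
  q ≥ 0: q = 0 (binding)
Binding constraints: C3, q ≥ 0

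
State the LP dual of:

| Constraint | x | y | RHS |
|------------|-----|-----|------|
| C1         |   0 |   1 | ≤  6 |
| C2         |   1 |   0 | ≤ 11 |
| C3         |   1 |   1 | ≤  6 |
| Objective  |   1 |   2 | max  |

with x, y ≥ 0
Minimize: z = 6y1 + 11y2 + 6y3

Subject to:
  C1: -y2 - y3 ≤ -1
  C2: -y1 - y3 ≤ -2
  y1, y2, y3 ≥ 0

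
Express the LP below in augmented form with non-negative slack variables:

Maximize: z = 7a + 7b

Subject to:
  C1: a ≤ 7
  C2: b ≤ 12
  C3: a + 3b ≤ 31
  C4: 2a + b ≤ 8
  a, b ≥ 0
max z = 7a + 7b

s.t.
  a + s1 = 7
  b + s2 = 12
  a + 3b + s3 = 31
  2a + b + s4 = 8
  a, b, s1, s2, s3, s4 ≥ 0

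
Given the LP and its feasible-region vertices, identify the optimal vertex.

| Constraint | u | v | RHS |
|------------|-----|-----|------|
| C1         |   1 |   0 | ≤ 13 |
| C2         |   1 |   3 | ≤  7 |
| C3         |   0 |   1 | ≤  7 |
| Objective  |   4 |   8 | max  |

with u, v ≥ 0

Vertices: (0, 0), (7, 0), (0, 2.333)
(7, 0) with z = 28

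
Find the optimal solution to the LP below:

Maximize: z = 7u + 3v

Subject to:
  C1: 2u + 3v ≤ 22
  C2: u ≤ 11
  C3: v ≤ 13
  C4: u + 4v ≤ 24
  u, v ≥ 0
Each vertex is the intersection of two constraint boundaries that also satisfies all remaining constraints:
  u = 0 and v = 0 → (0, 0)
  2u + 3v = 22 and u = 11 → (11, 0)
  2u + 3v = 22 and u + 4v = 24 → (3.2, 5.2)
  u + 4v = 24 and u = 0 → (0, 6)

Evaluating z = 7u + 3v at each vertex:
  (0, 0): z = 0
  (11, 0): z = 77
  (3.2, 5.2): z = 38
  (0, 6): z = 18

The maximum is at (11, 0) with z = 77.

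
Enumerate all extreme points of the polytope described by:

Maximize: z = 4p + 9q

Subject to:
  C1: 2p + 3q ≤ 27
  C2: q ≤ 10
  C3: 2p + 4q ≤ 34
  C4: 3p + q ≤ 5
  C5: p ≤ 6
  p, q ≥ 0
Each vertex is the intersection of two constraint boundaries that also satisfies all remaining constraints:
  p = 0 and q = 0 → (0, 0)
  3p + q = 5 and q = 0 → (1.667, 0)
  3p + q = 5 and p = 0 → (0, 5)

Vertices: (0, 0), (1.667, 0), (0, 5)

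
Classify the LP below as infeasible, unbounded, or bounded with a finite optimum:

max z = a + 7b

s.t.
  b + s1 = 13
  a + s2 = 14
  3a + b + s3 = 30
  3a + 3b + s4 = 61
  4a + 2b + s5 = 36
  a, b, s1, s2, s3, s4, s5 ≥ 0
The point (2.5, 13) satisfies every constraint, so the LP is feasible; the constraints give a ≤ 14 and b ≤ 13, which with a, b ≥ 0 keep the feasible region inside a bounded box. A feasible, bounded LP attains a finite optimum at a vertex.

Evaluating z = a + 7b at each vertex:
  (0, 0): z = 0
  (9, 0): z = 9
  (2.5, 13): z = 93.5
  (0, 13): z = 91

Feasible with finite optimum z* = 93.5 at (2.5, 13).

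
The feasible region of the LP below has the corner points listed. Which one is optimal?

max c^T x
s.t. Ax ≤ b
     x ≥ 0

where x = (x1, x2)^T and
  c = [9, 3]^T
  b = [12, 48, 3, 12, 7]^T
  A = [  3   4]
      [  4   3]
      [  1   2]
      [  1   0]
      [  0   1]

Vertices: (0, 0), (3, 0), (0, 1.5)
(3, 0) with z = 27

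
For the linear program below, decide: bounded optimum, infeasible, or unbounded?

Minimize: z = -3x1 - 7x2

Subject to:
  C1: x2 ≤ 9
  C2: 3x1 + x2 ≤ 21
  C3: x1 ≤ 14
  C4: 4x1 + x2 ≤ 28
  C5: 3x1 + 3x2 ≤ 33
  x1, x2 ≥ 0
The point (2, 9) satisfies every constraint, so the LP is feasible; the constraints give x1 ≤ 14 and x2 ≤ 9, which with x1, x2 ≥ 0 keep the feasible region inside a bounded box. A feasible, bounded LP attains a finite optimum at a vertex.

Evaluating z = -3x1 - 7x2 at each vertex:
  (0, 0): z = 0
  (7, 0): z = -21
  (5, 6): z = -57
  (2, 9): z = -69
  (0, 9): z = -63

The LP has an optimal solution: (2, 9) with z = -69.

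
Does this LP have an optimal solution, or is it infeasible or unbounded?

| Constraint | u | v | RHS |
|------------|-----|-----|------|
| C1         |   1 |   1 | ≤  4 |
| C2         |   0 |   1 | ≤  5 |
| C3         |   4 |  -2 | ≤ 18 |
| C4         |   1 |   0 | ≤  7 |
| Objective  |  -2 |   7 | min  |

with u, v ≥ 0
The point (4, 0) satisfies every constraint, so the LP is feasible; the constraints give u ≤ 7 and v ≤ 5, which with u, v ≥ 0 keep the feasible region inside a bounded box. A feasible, bounded LP attains a finite optimum at a vertex.

Evaluating z = -2u + 7v at each vertex:
  (0, 0): z = 0
  (4, 0): z = -8
  (0, 4): z = 28

Feasible with finite optimum z* = -8 at (4, 0).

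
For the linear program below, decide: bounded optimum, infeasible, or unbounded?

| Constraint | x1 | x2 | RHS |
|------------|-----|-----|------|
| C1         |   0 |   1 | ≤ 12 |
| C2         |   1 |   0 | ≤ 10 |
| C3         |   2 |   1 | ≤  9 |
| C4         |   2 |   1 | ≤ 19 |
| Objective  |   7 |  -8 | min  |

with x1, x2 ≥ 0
The point (0, 9) satisfies every constraint, so the LP is feasible; the constraints give x1 ≤ 10 and x2 ≤ 12, which with x1, x2 ≥ 0 keep the feasible region inside a bounded box. A feasible, bounded LP attains a finite optimum at a vertex.

The LP has an optimal solution: (0, 9) with z = -72.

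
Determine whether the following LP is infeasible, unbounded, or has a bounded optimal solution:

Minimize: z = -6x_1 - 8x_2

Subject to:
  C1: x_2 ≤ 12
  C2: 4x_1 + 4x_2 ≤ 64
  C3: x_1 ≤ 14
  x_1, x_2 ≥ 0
The point (4, 12) satisfies every constraint, so the LP is feasible; the constraints give x_1 ≤ 14 and x_2 ≤ 12, which with x_1, x_2 ≥ 0 keep the feasible region inside a bounded box. A feasible, bounded LP attains a finite optimum at a vertex.

The LP has an optimal solution: (4, 12) with z = -120.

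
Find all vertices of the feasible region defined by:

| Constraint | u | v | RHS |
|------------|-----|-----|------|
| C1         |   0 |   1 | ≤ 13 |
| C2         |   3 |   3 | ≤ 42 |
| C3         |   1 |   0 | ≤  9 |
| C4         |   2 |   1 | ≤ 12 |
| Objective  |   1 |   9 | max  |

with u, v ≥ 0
Each vertex is the intersection of two constraint boundaries that also satisfies all remaining constraints:
  u = 0 and v = 0 → (0, 0)
  2u + v = 12 and v = 0 → (6, 0)
  2u + v = 12 and u = 0 → (0, 12)

Vertices: (0, 0), (6, 0), (0, 12)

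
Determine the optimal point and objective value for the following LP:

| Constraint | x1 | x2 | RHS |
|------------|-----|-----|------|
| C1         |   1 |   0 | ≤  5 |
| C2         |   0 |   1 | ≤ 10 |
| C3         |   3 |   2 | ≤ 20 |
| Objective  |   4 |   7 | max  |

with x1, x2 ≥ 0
x1 = 0, x2 = 10, z = 70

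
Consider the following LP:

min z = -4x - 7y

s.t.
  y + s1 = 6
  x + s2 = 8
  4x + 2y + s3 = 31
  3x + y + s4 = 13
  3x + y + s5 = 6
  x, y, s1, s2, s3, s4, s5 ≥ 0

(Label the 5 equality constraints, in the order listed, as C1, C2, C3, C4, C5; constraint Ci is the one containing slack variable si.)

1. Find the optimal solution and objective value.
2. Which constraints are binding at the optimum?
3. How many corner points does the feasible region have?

1. x = 0, y = 6, z = -42
2. C1, C5, x ≥ 0
3. 3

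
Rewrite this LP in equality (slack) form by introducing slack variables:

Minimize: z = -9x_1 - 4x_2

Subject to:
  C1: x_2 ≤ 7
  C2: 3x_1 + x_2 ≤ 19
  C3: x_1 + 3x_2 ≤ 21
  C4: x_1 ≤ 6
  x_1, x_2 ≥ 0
min z = -9x_1 - 4x_2

s.t.
  x_2 + s1 = 7
  3x_1 + x_2 + s2 = 19
  x_1 + 3x_2 + s3 = 21
  x_1 + s4 = 6
  x_1, x_2, s1, s2, s3, s4 ≥ 0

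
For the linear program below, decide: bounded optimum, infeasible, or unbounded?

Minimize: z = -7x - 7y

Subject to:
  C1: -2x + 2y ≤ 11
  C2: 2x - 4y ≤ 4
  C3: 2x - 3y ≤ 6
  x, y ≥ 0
Feasible point: (0, 0) satisfies every constraint, so the LP is feasible.
Direction d = (1, 1): for each constraint row a, a·d ≤ 0 —
  (-2)(1) + (2)(1) = 0 ≤ 0
  (2)(1) + (-4)(1) = -2 ≤ 0
  (2)(1) + (-3)(1) = -1 ≤ 0
and d ≥ 0, so (0, 0) + t·d stays feasible for every t ≥ 0. Along this ray z = -7x - 7y changes by -14 per unit t, so z → −∞.

Unbounded: there is a feasible ray along which z → −∞.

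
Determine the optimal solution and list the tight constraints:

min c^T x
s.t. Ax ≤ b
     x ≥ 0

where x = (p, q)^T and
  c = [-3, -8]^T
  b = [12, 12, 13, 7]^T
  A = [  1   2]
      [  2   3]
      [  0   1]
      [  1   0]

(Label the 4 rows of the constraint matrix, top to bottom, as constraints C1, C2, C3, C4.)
Optimal: p = 0, q = 4
Slack at optimum:
  C1: slack = 4
  C2: slack = 0 (binding)
  C3: slack = 9
  C4: slack = 7
  p ≥ 0: p = 0 (binding)
  q ≥ 0: q = 4
Binding constraints: C2, p ≥ 0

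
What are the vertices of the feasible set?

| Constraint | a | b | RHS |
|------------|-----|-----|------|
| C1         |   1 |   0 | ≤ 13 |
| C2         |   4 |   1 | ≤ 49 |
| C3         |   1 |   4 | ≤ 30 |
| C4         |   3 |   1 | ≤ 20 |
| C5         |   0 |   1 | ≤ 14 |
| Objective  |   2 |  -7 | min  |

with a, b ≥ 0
Each vertex is the intersection of two constraint boundaries that also satisfies all remaining constraints:
  a = 0 and b = 0 → (0, 0)
  3a + b = 20 and b = 0 → (6.667, 0)
  a + 4b = 30 and 3a + b = 20 → (4.545, 6.364)
  a + 4b = 30 and a = 0 → (0, 7.5)

Vertices: (0, 0), (6.667, 0), (4.545, 6.364), (0, 7.5)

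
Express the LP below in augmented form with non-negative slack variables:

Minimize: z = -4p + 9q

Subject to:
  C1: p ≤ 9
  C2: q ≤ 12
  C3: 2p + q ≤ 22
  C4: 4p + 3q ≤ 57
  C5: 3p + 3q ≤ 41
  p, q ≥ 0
min z = -4p + 9q

s.t.
  p + s1 = 9
  q + s2 = 12
  2p + q + s3 = 22
  4p + 3q + s4 = 57
  3p + 3q + s5 = 41
  p, q, s1, s2, s3, s4, s5 ≥ 0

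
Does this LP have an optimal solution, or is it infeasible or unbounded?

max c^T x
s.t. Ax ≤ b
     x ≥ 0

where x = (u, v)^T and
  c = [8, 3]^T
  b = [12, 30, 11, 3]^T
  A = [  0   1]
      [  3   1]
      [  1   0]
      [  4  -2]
The point (6, 12) satisfies every constraint, so the LP is feasible; the constraints give u ≤ 11 and v ≤ 12, which with u, v ≥ 0 keep the feasible region inside a bounded box. A feasible, bounded LP attains a finite optimum at a vertex.

Bounded optimum: z* = 84 at (6, 12).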